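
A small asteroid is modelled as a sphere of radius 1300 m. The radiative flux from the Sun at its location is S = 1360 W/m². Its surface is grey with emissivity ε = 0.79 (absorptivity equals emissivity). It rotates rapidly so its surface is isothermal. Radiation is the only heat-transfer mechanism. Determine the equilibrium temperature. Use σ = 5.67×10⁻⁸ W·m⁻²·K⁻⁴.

At equilibrium, absorbed power = emitted power.
Absorbing cross-section = πr² = 5.309×10⁶ m²; emitting surface = 4πr² = 2.124×10⁷ m² (ratio 4).
εS·A_cross = εσ·A_surf·T⁴  ⇒  T⁴ = S/(4σ)   (ε cancels).
T⁴ = 1360/(4·5.67×10⁻⁸) = 5.996×10⁹ K⁴.
T = (5.996×10⁹)^(1/4).

T ≈ 278 K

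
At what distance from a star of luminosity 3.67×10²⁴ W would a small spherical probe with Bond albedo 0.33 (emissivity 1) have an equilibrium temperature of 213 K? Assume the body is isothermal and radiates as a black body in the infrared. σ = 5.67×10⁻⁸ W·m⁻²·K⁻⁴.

d ≈ 2.05×10¹⁰ m

For an isothermal black-emitting sphere, (1−a)S·πr² = σ·4πr²·T⁴ ⇒ S = 4σT⁴/(1−a).
S = 4·5.67×10⁻⁸·(213)⁴/0.670 = 696.8 W/m².
Flux falls as S = L/(4πd²), so d = √(L/(4πS)) = √(3.67×10²⁴/(4π·696.8)).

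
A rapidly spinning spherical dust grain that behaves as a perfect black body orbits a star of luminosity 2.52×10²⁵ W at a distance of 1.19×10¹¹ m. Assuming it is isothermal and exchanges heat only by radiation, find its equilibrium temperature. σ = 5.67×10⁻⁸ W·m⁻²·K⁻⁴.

T ≈ 158 K

First find the stellar flux at distance d: S = L/(4πd²) = 2.52×10²⁵/(4π·(1.19×10¹¹)²) = 141.6 W/m².
For an isothermal sphere, absorbed (1−a)S·πr² = emitted σ·4πr²·T⁴, so T⁴ = (1−a)S/(4σ).
T⁴ = 1.00·141.6/(4·5.67×10⁻⁸) = 6.244×10⁸ K⁴.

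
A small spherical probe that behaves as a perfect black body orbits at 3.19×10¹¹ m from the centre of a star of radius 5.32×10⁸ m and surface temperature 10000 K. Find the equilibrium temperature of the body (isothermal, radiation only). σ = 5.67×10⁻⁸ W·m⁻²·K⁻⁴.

T ≈ 289 K

The star's surface emits σT_*⁴; at distance d the flux is S = σT_*⁴(R_*/d)².
S = 5.67×10⁻⁸·(10000)⁴·(5.32×10⁸/3.19×10¹¹)² = 1577 W/m².
For an isothermal sphere T⁴ = (1−a)S/(4σ) = 6.953×10⁹ K⁴.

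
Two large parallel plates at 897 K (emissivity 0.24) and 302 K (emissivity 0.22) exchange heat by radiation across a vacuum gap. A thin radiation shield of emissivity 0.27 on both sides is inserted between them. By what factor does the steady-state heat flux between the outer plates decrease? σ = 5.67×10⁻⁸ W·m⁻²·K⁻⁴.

Without shield: q₀ = σΔ(T⁴)/(1/ε₁+1/ε₂−1) with denominator 7.712.
With shield the two gaps are in series; the resistances add: (1/ε₁+1/ε_s−1)+(1/ε_s+1/ε₂−1) = 6.870+7.249 = 14.12.
Heat-flux ratio q₀/q = 14.12/7.712.

factor ≈ 1.83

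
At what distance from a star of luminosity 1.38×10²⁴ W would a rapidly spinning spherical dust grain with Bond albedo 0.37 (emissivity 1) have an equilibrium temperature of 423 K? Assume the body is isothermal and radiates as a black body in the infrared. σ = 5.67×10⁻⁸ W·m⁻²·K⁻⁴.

For an isothermal black-emitting sphere, (1−a)S·πr² = σ·4πr²·T⁴ ⇒ S = 4σT⁴/(1−a).
S = 4·5.67×10⁻⁸·(423)⁴/0.630 = 11530 W/m².
Flux falls as S = L/(4πd²), so d = √(L/(4πS)) = √(1.38×10²⁴/(4π·11530)).

d ≈ 3.09×10⁹ m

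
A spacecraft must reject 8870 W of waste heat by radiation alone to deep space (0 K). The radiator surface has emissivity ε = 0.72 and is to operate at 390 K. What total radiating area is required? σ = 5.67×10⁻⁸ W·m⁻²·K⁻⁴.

P = εσA T⁴ ⇒ A = P/(εσT⁴).
T⁴ = 2.313×10¹⁰ K⁴.
A = 8870/(0.72 × 5.67×10⁻⁸ × 2.313×10¹⁰).

A ≈ 9.39 m²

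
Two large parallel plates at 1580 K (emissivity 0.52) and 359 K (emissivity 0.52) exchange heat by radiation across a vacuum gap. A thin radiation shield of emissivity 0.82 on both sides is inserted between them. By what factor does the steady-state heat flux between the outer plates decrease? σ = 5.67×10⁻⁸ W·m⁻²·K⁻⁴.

factor ≈ 1.51

Without shield: q₀ = σΔ(T⁴)/(1/ε₁+1/ε₂−1) with denominator 2.846.
With shield the two gaps are in series; the resistances add: (1/ε₁+1/ε_s−1)+(1/ε_s+1/ε₂−1) = 2.143+2.143 = 4.285.
Heat-flux ratio q₀/q = 4.285/2.846.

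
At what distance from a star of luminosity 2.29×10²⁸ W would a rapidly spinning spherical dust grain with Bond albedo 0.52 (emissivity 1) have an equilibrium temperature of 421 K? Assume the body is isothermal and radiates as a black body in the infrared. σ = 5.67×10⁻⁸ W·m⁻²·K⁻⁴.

For an isothermal black-emitting sphere, (1−a)S·πr² = σ·4πr²·T⁴ ⇒ S = 4σT⁴/(1−a).
S = 4·5.67×10⁻⁸·(421)⁴/0.480 = 14840 W/m².
Flux falls as S = L/(4πd²), so d = √(L/(4πS)) = √(2.29×10²⁸/(4π·14840)).

d ≈ 3.50×10¹¹ m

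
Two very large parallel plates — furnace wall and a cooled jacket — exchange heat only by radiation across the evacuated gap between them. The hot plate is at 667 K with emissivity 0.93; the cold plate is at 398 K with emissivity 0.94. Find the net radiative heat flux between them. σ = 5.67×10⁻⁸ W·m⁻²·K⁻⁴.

For two infinite grey parallel plates, q = σ(T₁⁴ − T₂⁴)/(1/ε₁ + 1/ε₂ − 1).
T₁⁴ − T₂⁴ = 1.979×10¹¹ − 2.509×10¹⁰ = 1.728×10¹¹ K⁴.
1/ε₁ + 1/ε₂ − 1 = 1.075 + 1.064 − 1 = 1.139.
q = 5.67×10⁻⁸ × 1.728×10¹¹ / 1.139.

q ≈ 8600 W/m²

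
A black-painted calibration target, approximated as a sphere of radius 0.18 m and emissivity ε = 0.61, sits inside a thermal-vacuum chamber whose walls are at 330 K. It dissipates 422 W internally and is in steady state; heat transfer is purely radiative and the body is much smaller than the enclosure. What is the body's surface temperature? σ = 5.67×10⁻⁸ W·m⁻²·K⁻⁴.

For a small grey body in a large enclosure, net radiated power = εσA(T⁴ − T_w⁴).
Steady state: P = εσA(T⁴ − T_w⁴) with A = 4πr² = 0.4072 m².
T⁴ = P/(εσA) + T_w⁴ = 422/(0.61·5.67×10⁻⁸·0.4072) + (330)⁴
    = 2.997×10¹⁰ + 1.186×10¹⁰ = 4.183×10¹⁰ K⁴.

T ≈ 452 K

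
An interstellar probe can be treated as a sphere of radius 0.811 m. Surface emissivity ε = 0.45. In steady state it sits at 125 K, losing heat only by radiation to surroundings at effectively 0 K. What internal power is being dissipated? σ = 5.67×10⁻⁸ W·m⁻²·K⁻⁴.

Steady state: P = εσA T⁴.
A = 4πr² = 8.265 m²; T⁴ = (125)⁴ = 2.441×10⁸ K⁴.
P = 0.45 × 5.67×10⁻⁸ × 8.265 × 2.441×10⁸.

P ≈ 51.5 W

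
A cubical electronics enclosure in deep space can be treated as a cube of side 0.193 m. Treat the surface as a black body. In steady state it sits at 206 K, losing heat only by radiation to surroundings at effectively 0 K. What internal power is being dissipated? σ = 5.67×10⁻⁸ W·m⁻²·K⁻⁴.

P ≈ 22.8 W

Steady state: P = εσA T⁴.
A = 6L² = 0.2235 m²; T⁴ = (206)⁴ = 1.801×10⁹ K⁴.
P = 1.0 × 5.67×10⁻⁸ × 0.2235 × 1.801×10⁹.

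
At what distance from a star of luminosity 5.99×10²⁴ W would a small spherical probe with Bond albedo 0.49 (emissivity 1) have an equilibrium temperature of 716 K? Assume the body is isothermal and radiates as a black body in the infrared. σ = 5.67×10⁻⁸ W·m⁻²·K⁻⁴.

d ≈ 2.02×10⁹ m

For an isothermal black-emitting sphere, (1−a)S·πr² = σ·4πr²·T⁴ ⇒ S = 4σT⁴/(1−a).
S = 4·5.67×10⁻⁸·(716)⁴/0.510 = 1.169×10⁵ W/m².
Flux falls as S = L/(4πd²), so d = √(L/(4πS)) = √(5.99×10²⁴/(4π·1.169×10⁵)).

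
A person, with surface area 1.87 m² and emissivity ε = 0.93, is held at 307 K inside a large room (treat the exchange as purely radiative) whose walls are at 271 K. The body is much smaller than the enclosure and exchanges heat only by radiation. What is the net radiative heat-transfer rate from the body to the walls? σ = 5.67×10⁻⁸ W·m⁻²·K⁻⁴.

For a small grey body in a large enclosure: P_net = εσA(T_body⁴ − T_wall⁴).
A = 1.87 m²; T_body⁴ − T_wall⁴ = 8.883×10⁹ − 5.394×10⁹ = 3.489×10⁹ K⁴.
|P_net| = 0.93·5.67×10⁻⁸·1.870·3.489×10⁹.

P_net ≈ 344 W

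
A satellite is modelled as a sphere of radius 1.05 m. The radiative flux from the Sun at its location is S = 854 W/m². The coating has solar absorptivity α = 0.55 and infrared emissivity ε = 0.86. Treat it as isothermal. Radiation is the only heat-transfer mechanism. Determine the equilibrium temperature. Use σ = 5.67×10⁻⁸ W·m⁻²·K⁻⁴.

At equilibrium, absorbed power = emitted power.
Absorbing cross-section = πr² = 3.464 m²; emitting surface = 4πr² = 13.85 m² (ratio 4).
αS·A_cross = εσ·A_surf·T⁴  ⇒  T⁴ = αS/(ε·4σ).
T⁴ = 0.550·854/(0.86·4·5.67×10⁻⁸) = 2.408×10⁹ K⁴.
T = (2.408×10⁹)^(1/4).

T ≈ 222 K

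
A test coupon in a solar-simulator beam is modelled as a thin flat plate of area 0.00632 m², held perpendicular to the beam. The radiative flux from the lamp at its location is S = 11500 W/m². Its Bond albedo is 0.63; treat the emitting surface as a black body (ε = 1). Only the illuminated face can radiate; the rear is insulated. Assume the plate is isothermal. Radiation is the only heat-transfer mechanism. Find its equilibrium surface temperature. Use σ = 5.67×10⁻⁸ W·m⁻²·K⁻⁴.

T ≈ 523 K

At equilibrium, absorbed power = emitted power.
Absorbing cross-section = A = 0.006320 m²; emitting surface = A = 0.006320 m² (ratio 1).
(1−a)S·A_cross = εσ·A_surf·T⁴  ⇒  T⁴ = (1−a)S/(1σ).
T⁴ = 0.370·11500/(1·5.67×10⁻⁸) = 7.504×10¹⁰ K⁴.
T = (7.504×10¹⁰)^(1/4).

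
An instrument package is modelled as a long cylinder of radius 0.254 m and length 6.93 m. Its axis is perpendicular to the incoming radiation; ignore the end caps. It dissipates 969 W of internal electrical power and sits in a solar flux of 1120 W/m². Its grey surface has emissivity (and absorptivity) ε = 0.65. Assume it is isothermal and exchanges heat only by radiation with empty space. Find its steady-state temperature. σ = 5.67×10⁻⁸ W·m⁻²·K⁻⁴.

At steady state, absorbed solar power + internal power = radiated power.
Absorbed: α·S·A_cross = 0.65·1120·3.520 = 2563 W (cross-section 2rL).
Total input = 2563 + 969 = 3532 W.
Radiated: εσ·A_surf·T⁴ with A_surf = 2πrL = 11.06 m².
T⁴ = 3532/(0.65·5.67×10⁻⁸·11.06) = 8.665×10⁹ K⁴.

T ≈ 305 K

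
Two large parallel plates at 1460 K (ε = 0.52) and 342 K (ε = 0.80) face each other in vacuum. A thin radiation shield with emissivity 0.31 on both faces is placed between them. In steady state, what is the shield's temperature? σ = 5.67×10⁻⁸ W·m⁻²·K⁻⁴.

T_s ≈ 1200 K

In steady state the net flux on the hot side equals that on the cold side.
σ(T₁⁴−T_s⁴)/D₁ = σ(T_s⁴−T₂⁴)/D₂, with D₁ = 1/ε₁+1/ε_s−1 = 4.149, D₂ = 1/ε_s+1/ε₂−1 = 3.476.
Solve for T_s⁴: T_s⁴ = (D₂·T₁⁴ + D₁·T₂⁴)/(D₁+D₂) = 2.079×10¹² K⁴.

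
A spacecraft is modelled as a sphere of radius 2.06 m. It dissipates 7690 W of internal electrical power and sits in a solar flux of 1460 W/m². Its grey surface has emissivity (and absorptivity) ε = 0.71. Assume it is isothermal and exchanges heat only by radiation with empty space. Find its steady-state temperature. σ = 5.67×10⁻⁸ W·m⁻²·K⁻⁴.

T ≈ 316 K

At steady state, absorbed solar power + internal power = radiated power.
Absorbed: α·S·A_cross = 0.71·1460·13.33 = 13820 W (cross-section πr²).
Total input = 13820 + 7690 = 21510 W.
Radiated: εσ·A_surf·T⁴ with A_surf = 4πr² = 53.33 m².
T⁴ = 21510/(0.71·5.67×10⁻⁸·53.33) = 1.002×10¹⁰ K⁴.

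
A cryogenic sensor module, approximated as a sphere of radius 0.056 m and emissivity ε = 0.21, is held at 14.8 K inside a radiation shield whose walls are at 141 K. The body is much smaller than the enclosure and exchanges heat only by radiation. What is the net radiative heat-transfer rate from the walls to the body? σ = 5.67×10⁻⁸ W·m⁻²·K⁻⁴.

P_net ≈ 0.185 W

For a small grey body in a large enclosure: P_net = εσA(T_body⁴ − T_wall⁴).
A = 4πr² = 0.03941 m²; T_body⁴ − T_wall⁴ = 47980 − 3.953×10⁸ = -3.952×10⁸ K⁴.
|P_net| = 0.21·5.67×10⁻⁸·0.03941·3.952×10⁸.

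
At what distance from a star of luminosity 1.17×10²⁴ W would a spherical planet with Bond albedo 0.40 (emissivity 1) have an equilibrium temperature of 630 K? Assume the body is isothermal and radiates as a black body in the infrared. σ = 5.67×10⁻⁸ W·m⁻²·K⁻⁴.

d ≈ 1.25×10⁹ m

For an isothermal black-emitting sphere, (1−a)S·πr² = σ·4πr²·T⁴ ⇒ S = 4σT⁴/(1−a).
S = 4·5.67×10⁻⁸·(630)⁴/0.600 = 59550 W/m².
Flux falls as S = L/(4πd²), so d = √(L/(4πS)) = √(1.17×10²⁴/(4π·59550)).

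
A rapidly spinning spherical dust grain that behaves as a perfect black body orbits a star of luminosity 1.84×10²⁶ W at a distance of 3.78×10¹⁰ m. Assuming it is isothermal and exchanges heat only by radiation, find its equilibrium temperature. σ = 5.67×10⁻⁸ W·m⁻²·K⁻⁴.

First find the stellar flux at distance d: S = L/(4πd²) = 1.84×10²⁶/(4π·(3.78×10¹⁰)²) = 10250 W/m².
For an isothermal sphere, absorbed (1−a)S·πr² = emitted σ·4πr²·T⁴, so T⁴ = (1−a)S/(4σ).
T⁴ = 1.00·10250/(4·5.67×10⁻⁸) = 4.518×10¹⁰ K⁴.

T ≈ 461 K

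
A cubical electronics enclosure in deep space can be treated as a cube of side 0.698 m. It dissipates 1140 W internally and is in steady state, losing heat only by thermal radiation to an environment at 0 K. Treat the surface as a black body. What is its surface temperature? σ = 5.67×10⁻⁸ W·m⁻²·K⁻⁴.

Steady state: internal power = radiated power, P = εσA T⁴.
Radiating area A = 6L² = 2.923 m².
T⁴ = P/(εσA) = 1140/(1.0·5.67×10⁻⁸·2.923) = 6.878×10⁹ K⁴.
T = (6.878×10⁹)^(1/4).

T ≈ 288 K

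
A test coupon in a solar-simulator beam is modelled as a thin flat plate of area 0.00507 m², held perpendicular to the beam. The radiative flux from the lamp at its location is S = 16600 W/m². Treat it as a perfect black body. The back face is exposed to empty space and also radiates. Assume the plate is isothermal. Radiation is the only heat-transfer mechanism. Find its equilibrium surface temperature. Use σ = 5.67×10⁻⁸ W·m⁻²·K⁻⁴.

At equilibrium, absorbed power = emitted power.
Absorbing cross-section = A = 0.005070 m²; emitting surface = 2A = 0.01014 m² (ratio 2).
S·A_cross = εσ·A_surf·T⁴  ⇒  T⁴ = S/(2σ).
T⁴ = 1.00·16600/(2·5.67×10⁻⁸) = 1.464×10¹¹ K⁴.
T = (1.464×10¹¹)^(1/4).

T ≈ 619 K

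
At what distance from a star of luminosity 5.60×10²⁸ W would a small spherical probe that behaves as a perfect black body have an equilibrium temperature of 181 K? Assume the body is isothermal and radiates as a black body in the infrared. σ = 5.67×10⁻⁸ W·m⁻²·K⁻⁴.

For an isothermal black-emitting sphere, (1−a)S·πr² = σ·4πr²·T⁴ ⇒ S = 4σT⁴/(1−a).
S = 4·5.67×10⁻⁸·(181)⁴/1.00 = 243.4 W/m².
Flux falls as S = L/(4πd²), so d = √(L/(4πS)) = √(5.60×10²⁸/(4π·243.4)).

d ≈ 4.28×10¹² m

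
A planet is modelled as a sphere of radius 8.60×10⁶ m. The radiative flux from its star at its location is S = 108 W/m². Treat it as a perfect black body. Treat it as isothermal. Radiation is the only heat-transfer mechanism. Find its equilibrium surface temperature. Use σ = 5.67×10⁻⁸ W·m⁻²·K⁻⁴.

At equilibrium, absorbed power = emitted power.
Absorbing cross-section = πr² = 2.324×10¹⁴ m²; emitting surface = 4πr² = 9.294×10¹⁴ m² (ratio 4).
S·A_cross = εσ·A_surf·T⁴  ⇒  T⁴ = S/(4σ).
T⁴ = 1.00·108/(4·5.67×10⁻⁸) = 4.762×10⁸ K⁴.
T = (4.762×10⁸)^(1/4).

T ≈ 148 K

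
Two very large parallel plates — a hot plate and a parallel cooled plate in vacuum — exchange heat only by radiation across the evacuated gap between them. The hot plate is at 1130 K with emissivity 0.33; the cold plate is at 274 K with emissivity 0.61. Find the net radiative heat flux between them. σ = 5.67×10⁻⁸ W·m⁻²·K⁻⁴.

q ≈ 25100 W/m²

For two infinite grey parallel plates, q = σ(T₁⁴ − T₂⁴)/(1/ε₁ + 1/ε₂ − 1).
T₁⁴ − T₂⁴ = 1.630×10¹² − 5.636×10⁹ = 1.625×10¹² K⁴.
1/ε₁ + 1/ε₂ − 1 = 3.030 + 1.639 − 1 = 3.670.
q = 5.67×10⁻⁸ × 1.625×10¹² / 3.670.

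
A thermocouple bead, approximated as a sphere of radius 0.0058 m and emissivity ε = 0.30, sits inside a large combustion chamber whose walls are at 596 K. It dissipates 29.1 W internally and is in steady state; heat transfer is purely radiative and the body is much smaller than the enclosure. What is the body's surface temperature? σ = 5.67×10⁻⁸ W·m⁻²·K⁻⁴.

For a small grey body in a large enclosure, net radiated power = εσA(T⁴ − T_w⁴).
Steady state: P = εσA(T⁴ − T_w⁴) with A = 4πr² = 4.227×10⁻⁴ m².
T⁴ = P/(εσA) + T_w⁴ = 29.1/(0.30·5.67×10⁻⁸·4.227×10⁻⁴) + (596)⁴
    = 4.047×10¹² + 1.262×10¹¹ = 4.173×10¹² K⁴.

T ≈ 1430 K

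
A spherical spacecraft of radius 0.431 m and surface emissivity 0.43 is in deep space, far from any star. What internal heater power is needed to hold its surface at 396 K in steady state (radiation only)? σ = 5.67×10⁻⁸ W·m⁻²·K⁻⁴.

P ≈ 1400 W

P = εσ·4πr²·T⁴.
4πr² = 2.334 m²; T⁴ = 2.459×10¹⁰ K⁴.
P = 0.43·5.67×10⁻⁸·2.334·2.459×10¹⁰.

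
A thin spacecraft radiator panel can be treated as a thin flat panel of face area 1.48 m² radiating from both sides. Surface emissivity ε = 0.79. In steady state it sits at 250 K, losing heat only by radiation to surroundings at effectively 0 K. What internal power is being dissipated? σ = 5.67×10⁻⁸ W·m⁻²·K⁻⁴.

Steady state: P = εσA T⁴.
A = 2·1.48 = 2.960 m²; T⁴ = (250)⁴ = 3.906×10⁹ K⁴.
P = 0.79 × 5.67×10⁻⁸ × 2.960 × 3.906×10⁹.

P ≈ 518 W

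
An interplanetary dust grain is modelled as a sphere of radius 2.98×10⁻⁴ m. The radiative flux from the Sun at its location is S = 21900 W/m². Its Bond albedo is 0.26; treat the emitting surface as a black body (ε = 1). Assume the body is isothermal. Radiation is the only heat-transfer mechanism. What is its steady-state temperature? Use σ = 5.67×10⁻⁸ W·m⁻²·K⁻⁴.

T ≈ 517 K

At equilibrium, absorbed power = emitted power.
Absorbing cross-section = πr² = 2.790×10⁻⁷ m²; emitting surface = 4πr² = 1.116×10⁻⁶ m² (ratio 4).
(1−a)S·A_cross = εσ·A_surf·T⁴  ⇒  T⁴ = (1−a)S/(4σ).
T⁴ = 0.740·21900/(4·5.67×10⁻⁸) = 7.146×10¹⁰ K⁴.
T = (7.146×10¹⁰)^(1/4).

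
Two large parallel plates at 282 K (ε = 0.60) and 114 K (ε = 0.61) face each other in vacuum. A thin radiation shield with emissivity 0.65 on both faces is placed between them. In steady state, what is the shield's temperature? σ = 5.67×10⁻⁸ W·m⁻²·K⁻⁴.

In steady state the net flux on the hot side equals that on the cold side.
σ(T₁⁴−T_s⁴)/D₁ = σ(T_s⁴−T₂⁴)/D₂, with D₁ = 1/ε₁+1/ε_s−1 = 2.205, D₂ = 1/ε_s+1/ε₂−1 = 2.178.
Solve for T_s⁴: T_s⁴ = (D₂·T₁⁴ + D₁·T₂⁴)/(D₁+D₂) = 3.227×10⁹ K⁴.

T_s ≈ 238 K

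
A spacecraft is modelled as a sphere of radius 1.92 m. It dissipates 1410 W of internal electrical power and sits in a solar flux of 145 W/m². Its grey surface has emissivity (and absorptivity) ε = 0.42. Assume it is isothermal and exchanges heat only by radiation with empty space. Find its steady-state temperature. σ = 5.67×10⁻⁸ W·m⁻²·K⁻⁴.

T ≈ 209 K

At steady state, absorbed solar power + internal power = radiated power.
Absorbed: α·S·A_cross = 0.42·145·11.58 = 705.3 W (cross-section πr²).
Total input = 705.3 + 1410 = 2115 W.
Radiated: εσ·A_surf·T⁴ with A_surf = 4πr² = 46.32 m².
T⁴ = 2115/(0.42·5.67×10⁻⁸·46.32) = 1.917×10⁹ K⁴.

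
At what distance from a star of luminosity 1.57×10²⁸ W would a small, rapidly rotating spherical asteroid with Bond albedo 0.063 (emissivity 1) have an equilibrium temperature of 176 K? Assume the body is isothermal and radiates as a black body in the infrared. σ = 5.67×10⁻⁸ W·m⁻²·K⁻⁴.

d ≈ 2.32×10¹² m

For an isothermal black-emitting sphere, (1−a)S·πr² = σ·4πr²·T⁴ ⇒ S = 4σT⁴/(1−a).
S = 4·5.67×10⁻⁸·(176)⁴/0.937 = 232.2 W/m².
Flux falls as S = L/(4πd²), so d = √(L/(4πS)) = √(1.57×10²⁸/(4π·232.2)).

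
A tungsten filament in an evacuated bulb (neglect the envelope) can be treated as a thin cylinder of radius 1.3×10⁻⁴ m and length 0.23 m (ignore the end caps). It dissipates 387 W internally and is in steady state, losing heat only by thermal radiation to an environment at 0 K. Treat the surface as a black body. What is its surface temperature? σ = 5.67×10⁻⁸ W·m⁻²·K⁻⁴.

T ≈ 2460 K

Steady state: internal power = radiated power, P = εσA T⁴.
Radiating area A = 2πrL = 1.879×10⁻⁴ m².
T⁴ = P/(εσA) = 387/(1.0·5.67×10⁻⁸·1.879×10⁻⁴) = 3.633×10¹³ K⁴.
T = (3.633×10¹³)^(1/4).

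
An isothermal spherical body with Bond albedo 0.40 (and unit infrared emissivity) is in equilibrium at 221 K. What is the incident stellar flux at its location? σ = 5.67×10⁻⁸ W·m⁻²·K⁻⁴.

S ≈ 902 W/m²

(1−a)S·πr² = σ·4πr²·T⁴ ⇒ S = 4σT⁴/(1−a).
S = 4·5.67×10⁻⁸·2.385×10⁹/0.600.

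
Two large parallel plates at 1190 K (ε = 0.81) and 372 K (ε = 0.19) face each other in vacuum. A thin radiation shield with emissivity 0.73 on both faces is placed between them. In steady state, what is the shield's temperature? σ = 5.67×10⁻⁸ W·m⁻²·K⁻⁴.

T_s ≈ 1120 K

In steady state the net flux on the hot side equals that on the cold side.
σ(T₁⁴−T_s⁴)/D₁ = σ(T_s⁴−T₂⁴)/D₂, with D₁ = 1/ε₁+1/ε_s−1 = 1.604, D₂ = 1/ε_s+1/ε₂−1 = 5.633.
Solve for T_s⁴: T_s⁴ = (D₂·T₁⁴ + D₁·T₂⁴)/(D₁+D₂) = 1.565×10¹² K⁴.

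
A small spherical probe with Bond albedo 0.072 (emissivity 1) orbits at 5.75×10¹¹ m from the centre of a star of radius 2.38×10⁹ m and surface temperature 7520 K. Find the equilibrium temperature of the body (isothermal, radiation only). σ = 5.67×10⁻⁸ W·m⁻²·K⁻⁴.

T ≈ 336 K

The star's surface emits σT_*⁴; at distance d the flux is S = σT_*⁴(R_*/d)².
S = 5.67×10⁻⁸·(7520)⁴·(2.38×10⁹/5.75×10¹¹)² = 3107 W/m².
For an isothermal sphere T⁴ = (1−a)S/(4σ) = 1.271×10¹⁰ K⁴.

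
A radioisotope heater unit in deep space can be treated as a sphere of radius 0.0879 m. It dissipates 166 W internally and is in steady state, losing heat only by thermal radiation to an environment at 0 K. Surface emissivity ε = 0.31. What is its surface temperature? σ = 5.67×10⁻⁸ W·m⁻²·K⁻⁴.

T ≈ 558 K

Steady state: internal power = radiated power, P = εσA T⁴.
Radiating area A = 4πr² = 0.09709 m².
T⁴ = P/(εσA) = 166/(0.31·5.67×10⁻⁸·0.09709) = 9.727×10¹⁰ K⁴.
T = (9.727×10¹⁰)^(1/4).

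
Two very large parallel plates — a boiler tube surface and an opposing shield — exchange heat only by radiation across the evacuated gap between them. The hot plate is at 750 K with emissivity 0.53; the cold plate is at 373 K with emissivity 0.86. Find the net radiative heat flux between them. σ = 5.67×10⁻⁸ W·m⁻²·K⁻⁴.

q ≈ 8220 W/m²

For two infinite grey parallel plates, q = σ(T₁⁴ − T₂⁴)/(1/ε₁ + 1/ε₂ − 1).
T₁⁴ − T₂⁴ = 3.164×10¹¹ − 1.936×10¹⁰ = 2.970×10¹¹ K⁴.
1/ε₁ + 1/ε₂ − 1 = 1.887 + 1.163 − 1 = 2.050.
q = 5.67×10⁻⁸ × 2.970×10¹¹ / 2.050.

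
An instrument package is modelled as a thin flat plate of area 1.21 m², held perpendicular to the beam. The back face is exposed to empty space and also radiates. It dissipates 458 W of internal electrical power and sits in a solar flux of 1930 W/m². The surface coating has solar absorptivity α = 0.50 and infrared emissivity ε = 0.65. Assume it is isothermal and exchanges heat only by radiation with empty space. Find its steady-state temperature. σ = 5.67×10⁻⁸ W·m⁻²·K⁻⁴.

T ≈ 367 K

At steady state, absorbed solar power + internal power = radiated power.
Absorbed: α·S·A_cross = 0.50·1930·1.210 = 1168 W (cross-section A).
Total input = 1168 + 458 = 1626 W.
Radiated: εσ·A_surf·T⁴ with A_surf = 2A = 2.420 m².
T⁴ = 1626/(0.65·5.67×10⁻⁸·2.420) = 1.823×10¹⁰ K⁴.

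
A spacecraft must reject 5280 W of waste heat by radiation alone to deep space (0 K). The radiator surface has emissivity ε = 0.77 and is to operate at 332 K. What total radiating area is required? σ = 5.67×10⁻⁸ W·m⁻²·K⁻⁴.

P = εσA T⁴ ⇒ A = P/(εσT⁴).
T⁴ = 1.215×10¹⁰ K⁴.
A = 5280/(0.77 × 5.67×10⁻⁸ × 1.215×10¹⁰).

A ≈ 9.95 m²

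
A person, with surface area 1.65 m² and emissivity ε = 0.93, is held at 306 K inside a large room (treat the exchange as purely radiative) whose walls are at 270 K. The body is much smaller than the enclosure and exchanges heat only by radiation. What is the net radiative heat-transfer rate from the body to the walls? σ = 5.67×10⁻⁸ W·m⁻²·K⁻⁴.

P_net ≈ 300 W

For a small grey body in a large enclosure: P_net = εσA(T_body⁴ − T_wall⁴).
A = 1.65 m²; T_body⁴ − T_wall⁴ = 8.768×10⁹ − 5.314×10⁹ = 3.453×10⁹ K⁴.
|P_net| = 0.93·5.67×10⁻⁸·1.650·3.453×10⁹.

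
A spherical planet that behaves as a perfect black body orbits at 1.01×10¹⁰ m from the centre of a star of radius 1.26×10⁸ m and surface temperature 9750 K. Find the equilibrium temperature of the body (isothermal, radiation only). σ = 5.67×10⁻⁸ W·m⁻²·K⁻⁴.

T ≈ 770 K

The star's surface emits σT_*⁴; at distance d the flux is S = σT_*⁴(R_*/d)².
S = 5.67×10⁻⁸·(9750)⁴·(1.26×10⁸/1.01×10¹⁰)² = 79740 W/m².
For an isothermal sphere T⁴ = (1−a)S/(4σ) = 3.516×10¹¹ K⁴.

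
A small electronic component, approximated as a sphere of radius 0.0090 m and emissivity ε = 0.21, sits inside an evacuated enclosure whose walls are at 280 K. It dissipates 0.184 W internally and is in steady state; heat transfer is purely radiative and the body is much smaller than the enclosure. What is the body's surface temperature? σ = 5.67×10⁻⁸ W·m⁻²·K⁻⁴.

For a small grey body in a large enclosure, net radiated power = εσA(T⁴ − T_w⁴).
Steady state: P = εσA(T⁴ − T_w⁴) with A = 4πr² = 0.001018 m².
T⁴ = P/(εσA) + T_w⁴ = 0.184/(0.21·5.67×10⁻⁸·0.001018) + (280)⁴
    = 1.518×10¹⁰ + 6.147×10⁹ = 2.133×10¹⁰ K⁴.

T ≈ 382 K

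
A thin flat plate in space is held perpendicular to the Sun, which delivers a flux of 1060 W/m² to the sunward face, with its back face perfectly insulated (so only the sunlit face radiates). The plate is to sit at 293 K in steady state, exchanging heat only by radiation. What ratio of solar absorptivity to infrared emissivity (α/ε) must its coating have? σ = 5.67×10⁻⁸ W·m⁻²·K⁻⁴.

α/ε ≈ 0.394

Balance: αS·A = εσ·1A·T⁴ ⇒ α/ε = σT⁴/S.
α/ε = 5.67×10⁻⁸·(293)⁴/1060 = 5.67×10⁻⁸·7.370×10⁹/1060.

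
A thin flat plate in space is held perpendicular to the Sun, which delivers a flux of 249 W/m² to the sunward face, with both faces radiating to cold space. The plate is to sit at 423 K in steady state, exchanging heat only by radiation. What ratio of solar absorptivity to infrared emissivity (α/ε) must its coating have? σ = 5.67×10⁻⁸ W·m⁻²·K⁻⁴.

α/ε ≈ 14.6

Balance: αS·A = εσ·2A·T⁴ ⇒ α/ε = 2σT⁴/S.
α/ε = 2·5.67×10⁻⁸·(423)⁴/249 = 2·5.67×10⁻⁸·3.202×10¹⁰/249.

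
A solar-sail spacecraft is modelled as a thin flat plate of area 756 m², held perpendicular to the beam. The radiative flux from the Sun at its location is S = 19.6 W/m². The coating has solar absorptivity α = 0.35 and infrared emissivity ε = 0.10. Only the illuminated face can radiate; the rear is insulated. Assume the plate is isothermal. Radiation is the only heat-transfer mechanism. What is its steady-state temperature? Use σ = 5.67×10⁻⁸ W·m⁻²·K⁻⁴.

T ≈ 187 K

At equilibrium, absorbed power = emitted power.
Absorbing cross-section = A = 756.0 m²; emitting surface = A = 756.0 m² (ratio 1).
αS·A_cross = εσ·A_surf·T⁴  ⇒  T⁴ = αS/(ε·1σ).
T⁴ = 0.350·19.6/(0.10·1·5.67×10⁻⁸) = 1.210×10⁹ K⁴.
T = (1.210×10⁹)^(1/4).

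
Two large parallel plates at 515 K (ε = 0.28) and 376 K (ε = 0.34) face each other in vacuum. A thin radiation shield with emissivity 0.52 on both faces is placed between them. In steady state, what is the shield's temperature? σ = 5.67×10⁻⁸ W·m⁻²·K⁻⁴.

T_s ≈ 456 K

In steady state the net flux on the hot side equals that on the cold side.
σ(T₁⁴−T_s⁴)/D₁ = σ(T_s⁴−T₂⁴)/D₂, with D₁ = 1/ε₁+1/ε_s−1 = 4.495, D₂ = 1/ε_s+1/ε₂−1 = 3.864.
Solve for T_s⁴: T_s⁴ = (D₂·T₁⁴ + D₁·T₂⁴)/(D₁+D₂) = 4.327×10¹⁰ K⁴.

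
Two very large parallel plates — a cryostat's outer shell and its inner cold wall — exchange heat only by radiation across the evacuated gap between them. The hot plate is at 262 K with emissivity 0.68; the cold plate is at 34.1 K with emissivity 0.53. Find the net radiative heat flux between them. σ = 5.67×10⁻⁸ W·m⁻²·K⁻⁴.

q ≈ 113 W/m²

For two infinite grey parallel plates, q = σ(T₁⁴ − T₂⁴)/(1/ε₁ + 1/ε₂ − 1).
T₁⁴ − T₂⁴ = 4.712×10⁹ − 1.352×10⁶ = 4.711×10⁹ K⁴.
1/ε₁ + 1/ε₂ − 1 = 1.471 + 1.887 − 1 = 2.357.
q = 5.67×10⁻⁸ × 4.711×10⁹ / 2.357.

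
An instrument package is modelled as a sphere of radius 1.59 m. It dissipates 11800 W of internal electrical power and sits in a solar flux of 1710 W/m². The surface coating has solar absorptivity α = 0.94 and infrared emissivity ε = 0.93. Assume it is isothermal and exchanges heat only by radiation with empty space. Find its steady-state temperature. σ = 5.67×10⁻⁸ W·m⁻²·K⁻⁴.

At steady state, absorbed solar power + internal power = radiated power.
Absorbed: α·S·A_cross = 0.94·1710·7.942 = 12770 W (cross-section πr²).
Total input = 12770 + 11800 = 24570 W.
Radiated: εσ·A_surf·T⁴ with A_surf = 4πr² = 31.77 m².
T⁴ = 24570/(0.93·5.67×10⁻⁸·31.77) = 1.466×10¹⁰ K⁴.

T ≈ 348 K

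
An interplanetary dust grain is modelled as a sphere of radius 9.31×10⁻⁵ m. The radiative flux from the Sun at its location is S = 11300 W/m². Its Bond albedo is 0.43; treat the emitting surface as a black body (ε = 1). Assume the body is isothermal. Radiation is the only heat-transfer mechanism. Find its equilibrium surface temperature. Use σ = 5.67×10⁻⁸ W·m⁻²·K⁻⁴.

At equilibrium, absorbed power = emitted power.
Absorbing cross-section = πr² = 2.723×10⁻⁸ m²; emitting surface = 4πr² = 1.089×10⁻⁷ m² (ratio 4).
(1−a)S·A_cross = εσ·A_surf·T⁴  ⇒  T⁴ = (1−a)S/(4σ).
T⁴ = 0.570·11300/(4·5.67×10⁻⁸) = 2.840×10¹⁰ K⁴.
T = (2.840×10¹⁰)^(1/4).

T ≈ 411 K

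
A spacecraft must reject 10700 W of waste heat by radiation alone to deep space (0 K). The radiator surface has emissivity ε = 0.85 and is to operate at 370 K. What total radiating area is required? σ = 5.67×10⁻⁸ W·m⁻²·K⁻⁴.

A ≈ 11.8 m²

P = εσA T⁴ ⇒ A = P/(εσT⁴).
T⁴ = 1.874×10¹⁰ K⁴.
A = 10700/(0.85 × 5.67×10⁻⁸ × 1.874×10¹⁰).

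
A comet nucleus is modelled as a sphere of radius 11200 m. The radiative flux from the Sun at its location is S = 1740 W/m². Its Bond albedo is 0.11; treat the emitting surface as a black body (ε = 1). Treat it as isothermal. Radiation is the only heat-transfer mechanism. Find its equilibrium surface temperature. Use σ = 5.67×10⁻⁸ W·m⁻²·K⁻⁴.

T ≈ 287 K

At equilibrium, absorbed power = emitted power.
Absorbing cross-section = πr² = 3.941×10⁸ m²; emitting surface = 4πr² = 1.576×10⁹ m² (ratio 4).
(1−a)S·A_cross = εσ·A_surf·T⁴  ⇒  T⁴ = (1−a)S/(4σ).
T⁴ = 0.890·1740/(4·5.67×10⁻⁸) = 6.828×10⁹ K⁴.
T = (6.828×10⁹)^(1/4).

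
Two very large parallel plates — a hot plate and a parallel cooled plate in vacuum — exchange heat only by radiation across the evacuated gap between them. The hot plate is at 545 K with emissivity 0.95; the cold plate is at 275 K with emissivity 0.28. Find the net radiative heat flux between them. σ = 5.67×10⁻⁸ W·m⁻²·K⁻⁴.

q ≈ 1290 W/m²

For two infinite grey parallel plates, q = σ(T₁⁴ − T₂⁴)/(1/ε₁ + 1/ε₂ − 1).
T₁⁴ − T₂⁴ = 8.822×10¹⁰ − 5.719×10⁹ = 8.250×10¹⁰ K⁴.
1/ε₁ + 1/ε₂ − 1 = 1.053 + 3.571 − 1 = 3.624.
q = 5.67×10⁻⁸ × 8.250×10¹⁰ / 3.624.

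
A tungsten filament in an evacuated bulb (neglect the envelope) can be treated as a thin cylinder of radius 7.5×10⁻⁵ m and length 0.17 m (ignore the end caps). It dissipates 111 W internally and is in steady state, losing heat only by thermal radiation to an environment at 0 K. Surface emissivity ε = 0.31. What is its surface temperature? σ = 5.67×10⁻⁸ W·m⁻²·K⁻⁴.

Steady state: internal power = radiated power, P = εσA T⁴.
Radiating area A = 2πrL = 8.011×10⁻⁵ m².
T⁴ = P/(εσA) = 111/(0.31·5.67×10⁻⁸·8.011×10⁻⁵) = 7.883×10¹³ K⁴.
T = (7.883×10¹³)^(1/4).

T ≈ 2980 K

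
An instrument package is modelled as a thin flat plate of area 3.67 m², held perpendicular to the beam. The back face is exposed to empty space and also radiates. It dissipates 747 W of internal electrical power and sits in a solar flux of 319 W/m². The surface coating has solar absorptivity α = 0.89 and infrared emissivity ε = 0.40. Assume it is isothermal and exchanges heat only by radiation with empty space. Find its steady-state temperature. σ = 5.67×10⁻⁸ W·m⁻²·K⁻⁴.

At steady state, absorbed solar power + internal power = radiated power.
Absorbed: α·S·A_cross = 0.89·319·3.670 = 1042 W (cross-section A).
Total input = 1042 + 747 = 1789 W.
Radiated: εσ·A_surf·T⁴ with A_surf = 2A = 7.340 m².
T⁴ = 1789/(0.40·5.67×10⁻⁸·7.340) = 1.075×10¹⁰ K⁴.

T ≈ 322 K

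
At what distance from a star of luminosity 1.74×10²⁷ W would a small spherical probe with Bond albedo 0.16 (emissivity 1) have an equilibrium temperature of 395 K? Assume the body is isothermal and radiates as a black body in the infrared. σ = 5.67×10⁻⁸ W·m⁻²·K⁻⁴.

d ≈ 1.45×10¹¹ m

For an isothermal black-emitting sphere, (1−a)S·πr² = σ·4πr²·T⁴ ⇒ S = 4σT⁴/(1−a).
S = 4·5.67×10⁻⁸·(395)⁴/0.840 = 6573 W/m².
Flux falls as S = L/(4πd²), so d = √(L/(4πS)) = √(1.74×10²⁷/(4π·6573)).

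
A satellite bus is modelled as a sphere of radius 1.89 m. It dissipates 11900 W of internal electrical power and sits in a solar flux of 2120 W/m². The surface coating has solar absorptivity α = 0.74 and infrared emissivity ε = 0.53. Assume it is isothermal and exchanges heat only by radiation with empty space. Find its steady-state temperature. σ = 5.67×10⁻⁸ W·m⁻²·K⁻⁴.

T ≈ 385 K

At steady state, absorbed solar power + internal power = radiated power.
Absorbed: α·S·A_cross = 0.74·2120·11.22 = 17610 W (cross-section πr²).
Total input = 17610 + 11900 = 29510 W.
Radiated: εσ·A_surf·T⁴ with A_surf = 4πr² = 44.89 m².
T⁴ = 29510/(0.53·5.67×10⁻⁸·44.89) = 2.187×10¹⁰ K⁴.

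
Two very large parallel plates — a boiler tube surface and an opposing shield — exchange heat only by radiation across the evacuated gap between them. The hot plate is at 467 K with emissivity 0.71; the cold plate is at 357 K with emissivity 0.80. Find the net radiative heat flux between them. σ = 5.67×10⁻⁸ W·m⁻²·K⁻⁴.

For two infinite grey parallel plates, q = σ(T₁⁴ − T₂⁴)/(1/ε₁ + 1/ε₂ − 1).
T₁⁴ − T₂⁴ = 4.756×10¹⁰ − 1.624×10¹⁰ = 3.132×10¹⁰ K⁴.
1/ε₁ + 1/ε₂ − 1 = 1.408 + 1.250 − 1 = 1.658.
q = 5.67×10⁻⁸ × 3.132×10¹⁰ / 1.658.

q ≈ 1070 W/m²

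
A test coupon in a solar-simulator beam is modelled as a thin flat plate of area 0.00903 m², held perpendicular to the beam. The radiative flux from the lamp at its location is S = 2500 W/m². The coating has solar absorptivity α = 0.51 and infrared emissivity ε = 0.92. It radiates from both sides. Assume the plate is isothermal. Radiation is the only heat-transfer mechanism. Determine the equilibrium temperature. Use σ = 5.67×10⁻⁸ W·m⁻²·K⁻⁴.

At equilibrium, absorbed power = emitted power.
Absorbing cross-section = A = 0.009030 m²; emitting surface = 2A = 0.01806 m² (ratio 2).
αS·A_cross = εσ·A_surf·T⁴  ⇒  T⁴ = αS/(ε·2σ).
T⁴ = 0.510·2500/(0.92·2·5.67×10⁻⁸) = 1.222×10¹⁰ K⁴.
T = (1.222×10¹⁰)^(1/4).

T ≈ 332 K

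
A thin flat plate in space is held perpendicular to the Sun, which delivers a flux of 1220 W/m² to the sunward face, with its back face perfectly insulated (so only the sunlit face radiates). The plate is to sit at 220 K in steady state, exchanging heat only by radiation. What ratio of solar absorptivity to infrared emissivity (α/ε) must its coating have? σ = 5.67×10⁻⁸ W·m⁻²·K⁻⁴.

Balance: αS·A = εσ·1A·T⁴ ⇒ α/ε = σT⁴/S.
α/ε = 5.67×10⁻⁸·(220)⁴/1220 = 5.67×10⁻⁸·2.343×10⁹/1220.

α/ε ≈ 0.109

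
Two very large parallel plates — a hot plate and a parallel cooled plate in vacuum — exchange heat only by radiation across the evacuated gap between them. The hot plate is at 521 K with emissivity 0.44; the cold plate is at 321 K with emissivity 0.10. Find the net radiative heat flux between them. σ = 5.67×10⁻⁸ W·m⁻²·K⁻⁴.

For two infinite grey parallel plates, q = σ(T₁⁴ − T₂⁴)/(1/ε₁ + 1/ε₂ − 1).
T₁⁴ − T₂⁴ = 7.368×10¹⁰ − 1.062×10¹⁰ = 6.306×10¹⁰ K⁴.
1/ε₁ + 1/ε₂ − 1 = 2.273 + 10.00 − 1 = 11.27.
q = 5.67×10⁻⁸ × 6.306×10¹⁰ / 11.27.

q ≈ 317 W/m²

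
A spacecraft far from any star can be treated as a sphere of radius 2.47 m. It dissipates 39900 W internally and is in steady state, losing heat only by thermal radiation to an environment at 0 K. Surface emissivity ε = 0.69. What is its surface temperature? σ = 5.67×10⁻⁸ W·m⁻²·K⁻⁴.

T ≈ 340 K

Steady state: internal power = radiated power, P = εσA T⁴.
Radiating area A = 4πr² = 76.67 m².
T⁴ = P/(εσA) = 39900/(0.69·5.67×10⁻⁸·76.67) = 1.330×10¹⁰ K⁴.
T = (1.330×10¹⁰)^(1/4).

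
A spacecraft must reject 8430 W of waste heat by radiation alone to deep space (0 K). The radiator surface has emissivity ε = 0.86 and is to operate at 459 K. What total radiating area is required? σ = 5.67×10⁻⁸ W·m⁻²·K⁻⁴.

A ≈ 3.89 m²

P = εσA T⁴ ⇒ A = P/(εσT⁴).
T⁴ = 4.439×10¹⁰ K⁴.
A = 8430/(0.86 × 5.67×10⁻⁸ × 4.439×10¹⁰).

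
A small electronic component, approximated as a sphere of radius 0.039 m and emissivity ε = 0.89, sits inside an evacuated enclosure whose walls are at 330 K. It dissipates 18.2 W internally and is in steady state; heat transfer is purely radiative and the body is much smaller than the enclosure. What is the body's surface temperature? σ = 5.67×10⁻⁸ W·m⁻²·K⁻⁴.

For a small grey body in a large enclosure, net radiated power = εσA(T⁴ − T_w⁴).
Steady state: P = εσA(T⁴ − T_w⁴) with A = 4πr² = 0.01911 m².
T⁴ = P/(εσA) + T_w⁴ = 18.2/(0.89·5.67×10⁻⁸·0.01911) + (330)⁴
    = 1.887×10¹⁰ + 1.186×10¹⁰ = 3.073×10¹⁰ K⁴.

T ≈ 419 K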